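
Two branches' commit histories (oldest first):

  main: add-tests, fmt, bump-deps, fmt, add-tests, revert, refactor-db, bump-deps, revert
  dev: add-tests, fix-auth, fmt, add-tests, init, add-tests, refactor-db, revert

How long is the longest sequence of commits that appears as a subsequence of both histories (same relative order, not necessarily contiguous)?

One common subsequence of length 5: add-tests at main[1]=dev[1]; then fmt at main[2]=dev[3]; then add-tests at main[5]=dev[6]; then refactor-db at main[7]=dev[7]; then revert at main[9]=dev[8], and the DP table's final entry dp[9][8] is also 5, so no common subsequence is longer.

5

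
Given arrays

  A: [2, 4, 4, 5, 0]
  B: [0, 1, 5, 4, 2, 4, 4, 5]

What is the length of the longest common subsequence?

Let dp[i][j] be the LCS length of the first i values of A and the first j values of B. dp[i][j] = dp[i-1][j-1]+1 when the i-th and j-th values match, else max(dp[i-1][j], dp[i][j-1]).
    ·  0  1  5  4  2  4  4  5
 ·  0  0  0  0  0  0  0  0  0
 2  0  0  0  0  0  1  1  1  1
 4  0  0  0  0  1  1  2  2  2
 4  0  0  0  0  1  1  2  3  3
 5  0  0  0  1  1  1  2  3  4
 0  0  1  1  1  1  1  2  3  4
dp[5][8] = 4. One LCS (by backtracking along matches): 2, 4, 4, 5.

4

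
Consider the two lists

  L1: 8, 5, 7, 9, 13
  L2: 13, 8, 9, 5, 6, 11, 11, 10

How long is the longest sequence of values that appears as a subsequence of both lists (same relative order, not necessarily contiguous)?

Taking 8 at L1[1]=L2[2] → 5 at L1[2]=L2[4] gives a common subsequence of length 2. The LCS DP gives dp[5][8] = 2, so this is optimal.

2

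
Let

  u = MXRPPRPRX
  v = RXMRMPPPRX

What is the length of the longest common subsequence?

Taking M at u[1]=v[3]; then R at u[3]=v[4]; then P at u[4]=v[6]; then P at u[5]=v[7]; then P at u[7]=v[8]; then R at u[8]=v[9]; then X at u[9]=v[10] gives a common subsequence of length 7. dp[9][10] = 7 confirms this is the maximum.

7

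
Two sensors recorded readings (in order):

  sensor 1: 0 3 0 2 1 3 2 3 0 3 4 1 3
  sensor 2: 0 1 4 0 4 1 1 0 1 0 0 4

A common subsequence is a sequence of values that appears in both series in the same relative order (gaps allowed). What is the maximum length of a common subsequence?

Pick 0 [1,4], then 0 [3,8], then 1 [5,9], then 0 [9,11], then 4 [11,12]; all 5 values appear in both, in order. The LCS DP gives dp[13][12] = 5, so this is optimal.

5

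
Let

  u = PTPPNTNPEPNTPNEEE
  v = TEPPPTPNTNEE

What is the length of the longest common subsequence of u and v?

10

One common subsequence of length 10: P [1,3], then P [3,4], then P [4,5], then T [6,6], then P [10,7], then N [11,8], then T [12,9], then N [14,10], then E [16,11], then E [17,12], and the DP table's final entry dp[17][12] is also 10, so no common subsequence is longer.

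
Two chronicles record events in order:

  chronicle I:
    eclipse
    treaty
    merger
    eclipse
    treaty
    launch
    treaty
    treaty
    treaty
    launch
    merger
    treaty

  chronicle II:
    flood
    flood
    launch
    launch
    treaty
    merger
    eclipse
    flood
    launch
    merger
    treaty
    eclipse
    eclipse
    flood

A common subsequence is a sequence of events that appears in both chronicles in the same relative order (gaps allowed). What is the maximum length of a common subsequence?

One common subsequence of length 6: treaty [2,5], then merger [3,6], then eclipse [4,7], then launch [10,9], then merger [11,10], then treaty [12,11]. Since dp[12][14] = 6, nothing longer is possible.

6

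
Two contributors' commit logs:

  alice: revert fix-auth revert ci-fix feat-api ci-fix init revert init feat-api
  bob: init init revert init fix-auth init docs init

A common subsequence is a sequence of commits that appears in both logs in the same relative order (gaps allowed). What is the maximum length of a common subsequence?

4

One common subsequence of length 4: revert at alice[1]=bob[3], then fix-auth at alice[2]=bob[5], then init at alice[7]=bob[6], then init at alice[9]=bob[8]. dp[10][8] = 4 confirms this is the maximum.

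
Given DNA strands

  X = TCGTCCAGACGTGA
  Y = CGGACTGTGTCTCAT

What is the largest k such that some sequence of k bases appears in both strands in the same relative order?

One common subsequence of length 9: C [2,1] → G [3,2] → G [8,3] → A [9,4] → C [10,5] → G [11,7] → T [12,8] → G [13,9] → A [14,14]. Since dp[14][15] = 9, nothing longer is possible.

9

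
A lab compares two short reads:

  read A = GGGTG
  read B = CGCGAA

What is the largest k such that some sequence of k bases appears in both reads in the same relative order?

2

Let dp[i][j] be the LCS length of the first i bases of read A and the first j bases of read B. dp[i][j] = dp[i-1][j-1]+1 when the i-th and j-th bases match, else max(dp[i-1][j], dp[i][j-1]).
    ·  C  G  C  G  A  A
 ·  0  0  0  0  0  0  0
 G  0  0  1  1  1  1  1
 G  0  0  1  1  2  2  2
 G  0  0  1  1  2  2  2
 T  0  0  1  1  2  2  2
 G  0  0  1  1  2  2  2
dp[5][6] = 2. One LCS (by backtracking along matches): GG.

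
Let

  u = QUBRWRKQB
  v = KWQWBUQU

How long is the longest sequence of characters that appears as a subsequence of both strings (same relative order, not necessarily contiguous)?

3

Let dp[i][j] be the LCS length of the first i characters of u and the first j characters of v. dp[i][j] = dp[i-1][j-1]+1 when the i-th and j-th characters match, else max(dp[i-1][j], dp[i][j-1]).
    ·  K  W  Q  W  B  U  Q  U
 ·  0  0  0  0  0  0  0  0  0
 Q  0  0  0  1  1  1  1  1  1
 U  0  0  0  1  1  1  2  2  2
 B  0  0  0  1  1  2  2  2  2
 R  0  0  0  1  1  2  2  2  2
 W  0  0  1  1  2  2  2  2  2
 R  0  0  1  1  2  2  2  2  2
 K  0  1  1  1  2  2  2  2  2
 Q  0  1  1  2  2  2  2  3  3
 B  0  1  1  2  2  3  3  3  3
dp[9][8] = 3. One LCS (by backtracking along matches): QUQ.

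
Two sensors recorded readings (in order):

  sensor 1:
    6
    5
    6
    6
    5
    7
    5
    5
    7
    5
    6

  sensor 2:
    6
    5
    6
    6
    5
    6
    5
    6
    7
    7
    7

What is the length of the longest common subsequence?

7

One common subsequence of length 7: 6 at sensor 1[1]=sensor 2[1], then 5 at sensor 1[2]=sensor 2[2], then 6 at sensor 1[3]=sensor 2[4], then 6 at sensor 1[4]=sensor 2[6], then 5 at sensor 1[5]=sensor 2[7], then 7 at sensor 1[6]=sensor 2[10], then 7 at sensor 1[9]=sensor 2[11]. dp[11][11] = 7 confirms this is the maximum.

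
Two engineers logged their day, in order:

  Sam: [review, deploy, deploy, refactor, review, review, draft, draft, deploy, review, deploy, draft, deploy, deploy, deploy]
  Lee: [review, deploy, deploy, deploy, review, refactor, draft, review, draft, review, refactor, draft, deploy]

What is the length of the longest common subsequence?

9

Match review (Sam #1, Lee #1); then deploy (Sam #2, Lee #3); then deploy (Sam #3, Lee #4); then refactor (Sam #4, Lee #6); then review (Sam #6, Lee #8); then draft (Sam #8, Lee #9); then review (Sam #10, Lee #10); then draft (Sam #12, Lee #12); then deploy (Sam #15, Lee #13) — 9 tasks in the same relative order in both. dp[15][13] = 9 confirms this is the maximum.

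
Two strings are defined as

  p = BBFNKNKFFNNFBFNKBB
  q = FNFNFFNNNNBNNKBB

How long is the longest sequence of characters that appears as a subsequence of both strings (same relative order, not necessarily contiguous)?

12

Match F [3,1], then N [4,2], then N [6,4], then F [8,5], then F [9,6], then N [10,9], then N [11,10], then B [13,11], then N [15,13], then K [16,14], then B [17,15], then B [18,16] — 12 characters in the same relative order in both. The LCS DP gives dp[18][16] = 12, so this is optimal.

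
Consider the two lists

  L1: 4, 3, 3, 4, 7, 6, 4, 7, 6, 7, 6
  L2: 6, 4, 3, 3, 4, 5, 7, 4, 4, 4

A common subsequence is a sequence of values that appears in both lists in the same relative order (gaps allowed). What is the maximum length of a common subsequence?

Let dp[i][j] be the LCS length of the first i values of L1 and the first j values of L2. dp[i][j] = dp[i-1][j-1]+1 when the i-th and j-th values match, else max(dp[i-1][j], dp[i][j-1]).
    ·  6  4  3  3  4  5  7  4  4  4
 ·  0  0  0  0  0  0  0  0  0  0  0
 4  0  0  1  1  1  1  1  1  1  1  1
 3  0  0  1  2  2  2  2  2  2  2  2
 3  0  0  1  2  3  3  3  3  3  3  3
 4  0  0  1  2  3  4  4  4  4  4  4
 7  0  0  1  2  3  4  4  5  5  5  5
 6  0  1  1  2  3  4  4  5  5  5  5
 4  0  1  2  2  3  4  4  5  6  6  6
 7  0  1  2  2  3  4  4  5  6  6  6
 6  0  1  2  2  3  4  4  5  6  6  6
 7  0  1  2  2  3  4  4  5  6  6  6
 6  0  1  2  2  3  4  4  5  6  6  6
dp[11][10] = 6. One LCS (by backtracking along matches): 4, 3, 3, 4, 7, 4.

6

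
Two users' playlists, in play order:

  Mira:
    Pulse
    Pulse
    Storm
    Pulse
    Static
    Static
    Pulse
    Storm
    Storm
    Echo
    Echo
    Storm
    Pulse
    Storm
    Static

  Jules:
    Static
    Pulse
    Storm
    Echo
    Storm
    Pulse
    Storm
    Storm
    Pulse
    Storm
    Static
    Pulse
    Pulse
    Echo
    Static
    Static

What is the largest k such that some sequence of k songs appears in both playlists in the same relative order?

Match Pulse (Mira #1, Jules #2); then Pulse (Mira #2, Jules #6); then Storm (Mira #3, Jules #8); then Pulse (Mira #4, Jules #9); then Static (Mira #5, Jules #11); then Pulse (Mira #7, Jules #13); then Echo (Mira #10, Jules #14); then Static (Mira #15, Jules #16) — 8 songs in the same relative order in both, and the DP table's final entry dp[15][16] is also 8, so no common subsequence is longer.

8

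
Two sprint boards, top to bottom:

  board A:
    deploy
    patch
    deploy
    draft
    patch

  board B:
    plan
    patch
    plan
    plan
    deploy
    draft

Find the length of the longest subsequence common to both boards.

Match patch [2,2] → deploy [3,5] → draft [4,6] — 3 tasks in the same relative order in both. The LCS DP gives dp[5][6] = 3, so this is optimal.

3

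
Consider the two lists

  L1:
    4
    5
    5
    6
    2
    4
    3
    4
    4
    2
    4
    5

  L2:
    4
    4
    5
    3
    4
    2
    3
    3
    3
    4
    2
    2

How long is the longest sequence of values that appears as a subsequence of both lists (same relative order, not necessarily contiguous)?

6

Let dp[i][j] be the LCS length of the first i values of L1 and the first j values of L2. dp[i][j] = dp[i-1][j-1]+1 when the i-th and j-th values match, else max(dp[i-1][j], dp[i][j-1]).
    ·  4  4  5  3  4  2  3  3  3  4  2  2
 ·  0  0  0  0  0  0  0  0  0  0  0  0  0
 4  0  1  1  1  1  1  1  1  1  1  1  1  1
 5  0  1  1  2  2  2  2  2  2  2  2  2  2
 5  0  1  1  2  2  2  2  2  2  2  2  2  2
 6  0  1  1  2  2  2  2  2  2  2  2  2  2
 2  0  1  1  2  2  2  3  3  3  3  3  3  3
 4  0  1  2  2  2  3  3  3  3  3  4  4  4
 3  0  1  2  2  3  3  3  4  4  4  4  4  4
 4  0  1  2  2  3  4  4  4  4  4  5  5  5
 4  0  1  2  2  3  4  4  4  4  4  5  5  5
 2  0  1  2  2  3  4  5  5  5  5  5  6  6
 4  0  1  2  2  3  4  5  5  5  5  6  6  6
 5  0  1  2  3  3  4  5  5  5  5  6  6  6
dp[12][12] = 6. One LCS (by backtracking along matches): 4, 5, 2, 3, 4, 2.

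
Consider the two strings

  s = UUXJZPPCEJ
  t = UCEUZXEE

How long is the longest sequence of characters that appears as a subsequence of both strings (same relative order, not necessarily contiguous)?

4

Let dp[i][j] be the LCS length of the first i characters of s and the first j characters of t. dp[i][j] = dp[i-1][j-1]+1 when the i-th and j-th characters match, else max(dp[i-1][j], dp[i][j-1]).
    ·  U  C  E  U  Z  X  E  E
 ·  0  0  0  0  0  0  0  0  0
 U  0  1  1  1  1  1  1  1  1
 U  0  1  1  1  2  2  2  2  2
 X  0  1  1  1  2  2  3  3  3
 J  0  1  1  1  2  2  3  3  3
 Z  0  1  1  1  2  3  3  3  3
 P  0  1  1  1  2  3  3  3  3
 P  0  1  1  1  2  3  3  3  3
 C  0  1  2  2  2  3  3  3  3
 E  0  1  2  3  3  3  3  4  4
 J  0  1  2  3  3  3  3  4  4
dp[10][8] = 4. One LCS (by backtracking along matches): UUXE.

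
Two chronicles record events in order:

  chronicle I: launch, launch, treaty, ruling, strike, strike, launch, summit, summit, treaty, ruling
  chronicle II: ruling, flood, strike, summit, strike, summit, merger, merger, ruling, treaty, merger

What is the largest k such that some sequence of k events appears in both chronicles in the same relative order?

Pick ruling [4,1], strike [5,3], strike [6,5], summit [8,6], treaty [10,10]; all 5 events appear in both, in order. The LCS DP gives dp[11][11] = 5, so this is optimal.

5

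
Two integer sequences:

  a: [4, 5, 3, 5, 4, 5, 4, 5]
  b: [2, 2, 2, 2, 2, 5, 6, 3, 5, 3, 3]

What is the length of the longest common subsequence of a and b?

3

One common subsequence of length 3: 5 at a[2]=b[6], then 3 at a[3]=b[8], then 5 at a[4]=b[9]. The LCS DP gives dp[8][11] = 3, so this is optimal.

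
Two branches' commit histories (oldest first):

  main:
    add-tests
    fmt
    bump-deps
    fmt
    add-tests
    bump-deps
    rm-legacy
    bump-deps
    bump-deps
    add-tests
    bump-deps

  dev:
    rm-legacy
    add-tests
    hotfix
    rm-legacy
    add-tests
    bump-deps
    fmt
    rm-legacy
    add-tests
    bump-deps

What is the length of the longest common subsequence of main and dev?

6

Match add-tests (main #1, dev #5), bump-deps (main #3, dev #6), fmt (main #4, dev #7), rm-legacy (main #7, dev #8), add-tests (main #10, dev #9), bump-deps (main #11, dev #10) — 6 commits in the same relative order in both. dp[11][10] = 6 confirms this is the maximum.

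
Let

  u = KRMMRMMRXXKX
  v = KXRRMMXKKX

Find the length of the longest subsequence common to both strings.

8

Let dp[i][j] be the LCS length of the first i characters of u and the first j characters of v. dp[i][j] = dp[i-1][j-1]+1 when the i-th and j-th characters match, else max(dp[i-1][j], dp[i][j-1]).
    ·  K  X  R  R  M  M  X  K  K  X
 ·  0  0  0  0  0  0  0  0  0  0  0
 K  0  1  1  1  1  1  1  1  1  1  1
 R  0  1  1  2  2  2  2  2  2  2  2
 M  0  1  1  2  2  3  3  3  3  3  3
 M  0  1  1  2  2  3  4  4  4  4  4
 R  0  1  1  2  3  3  4  4  4  4  4
 M  0  1  1  2  3  4  4  4  4  4  4
 M  0  1  1  2  3  4  5  5  5  5  5
 R  0  1  1  2  3  4  5  5  5  5  5
 X  0  1  2  2  3  4  5  6  6  6  6
 X  0  1  2  2  3  4  5  6  6  6  7
 K  0  1  2  2  3  4  5  6  7  7  7
 X  0  1  2  2  3  4  5  6  7  7  8
dp[12][10] = 8. One LCS (by backtracking along matches): KRRMMXKX.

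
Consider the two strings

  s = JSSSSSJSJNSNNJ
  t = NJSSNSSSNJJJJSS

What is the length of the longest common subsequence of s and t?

Taking J at s[1]=t[2], then S at s[2]=t[3], then S at s[3]=t[4], then S at s[4]=t[6], then S at s[5]=t[7], then S at s[6]=t[8], then J at s[7]=t[13], then S at s[8]=t[14], then S at s[11]=t[15] gives a common subsequence of length 9. The LCS DP gives dp[14][15] = 9, so this is optimal.

9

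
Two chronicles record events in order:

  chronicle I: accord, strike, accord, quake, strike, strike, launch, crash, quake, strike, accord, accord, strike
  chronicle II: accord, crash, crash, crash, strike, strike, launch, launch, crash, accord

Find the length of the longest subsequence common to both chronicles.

Taking accord [1,1] → strike [2,5] → strike [5,6] → launch [7,8] → crash [8,9] → accord [12,10] gives a common subsequence of length 6. dp[13][10] = 6 confirms this is the maximum.

6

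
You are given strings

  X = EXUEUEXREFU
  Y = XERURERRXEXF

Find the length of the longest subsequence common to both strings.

Let dp[i][j] be the LCS length of the first i characters of X and the first j characters of Y. dp[i][j] = dp[i-1][j-1]+1 when the i-th and j-th characters match, else max(dp[i-1][j], dp[i][j-1]).
    ·  X  E  R  U  R  E  R  R  X  E  X  F
 ·  0  0  0  0  0  0  0  0  0  0  0  0  0
 E  0  0  1  1  1  1  1  1  1  1  1  1  1
 X  0  1  1  1  1  1  1  1  1  2  2  2  2
 U  0  1  1  1  2  2  2  2  2  2  2  2  2
 E  0  1  2  2  2  2  3  3  3  3  3  3  3
 U  0  1  2  2  3  3  3  3  3  3  3  3  3
 E  0  1  2  2  3  3  4  4  4  4  4  4  4
 X  0  1  2  2  3  3  4  4  4  5  5  5  5
 R  0  1  2  3  3  4  4  5  5  5  5  5  5
 E  0  1  2  3  3  4  5  5  5  5  6  6  6
 F  0  1  2  3  3  4  5  5  5  5  6  6  7
 U  0  1  2  3  4  4  5  5  5  5  6  6  7
dp[11][12] = 7. One LCS (by backtracking along matches): XEUEXEF.

7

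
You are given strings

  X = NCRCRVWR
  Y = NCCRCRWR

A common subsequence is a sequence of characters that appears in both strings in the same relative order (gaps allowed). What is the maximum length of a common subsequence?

Let dp[i][j] be the LCS length of the first i characters of X and the first j characters of Y. dp[i][j] = dp[i-1][j-1]+1 when the i-th and j-th characters match, else max(dp[i-1][j], dp[i][j-1]).
    ·  N  C  C  R  C  R  W  R
 ·  0  0  0  0  0  0  0  0  0
 N  0  1  1  1  1  1  1  1  1
 C  0  1  2  2  2  2  2  2  2
 R  0  1  2  2  3  3  3  3  3
 C  0  1  2  3  3  4  4  4  4
 R  0  1  2  3  4  4  5  5  5
 V  0  1  2  3  4  4  5  5  5
 W  0  1  2  3  4  4  5  6  6
 R  0  1  2  3  4  4  5  6  7
dp[8][8] = 7. One LCS (by backtracking along matches): NCRCRWR.

7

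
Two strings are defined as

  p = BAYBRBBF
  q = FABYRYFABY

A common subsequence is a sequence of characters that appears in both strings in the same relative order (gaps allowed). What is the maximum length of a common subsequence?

One common subsequence of length 4: B at p[1]=q[3], Y at p[3]=q[4], R at p[5]=q[5], B at p[6]=q[9]. dp[8][10] = 4 confirms this is the maximum.

4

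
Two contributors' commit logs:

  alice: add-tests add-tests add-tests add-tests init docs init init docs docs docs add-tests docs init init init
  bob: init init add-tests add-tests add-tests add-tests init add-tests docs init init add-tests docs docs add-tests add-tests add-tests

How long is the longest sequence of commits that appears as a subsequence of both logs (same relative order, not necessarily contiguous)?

11

Taking add-tests [1,3], add-tests [2,4], add-tests [3,5], add-tests [4,6], init [5,7], docs [6,9], init [7,10], init [8,11], docs [9,13], docs [10,14], add-tests [12,17] gives a common subsequence of length 11. Since dp[16][17] = 11, nothing longer is possible.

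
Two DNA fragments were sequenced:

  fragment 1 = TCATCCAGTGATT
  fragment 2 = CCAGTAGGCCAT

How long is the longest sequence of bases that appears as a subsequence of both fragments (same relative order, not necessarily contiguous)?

One common subsequence of length 8: C [2,2], then A [3,3], then T [4,5], then A [7,6], then G [8,7], then G [10,8], then A [11,11], then T [13,12]. The LCS DP gives dp[13][12] = 8, so this is optimal.

8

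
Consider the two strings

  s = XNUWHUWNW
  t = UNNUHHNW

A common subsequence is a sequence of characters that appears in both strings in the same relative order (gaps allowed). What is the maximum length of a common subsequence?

Taking N at s[2]=t[3], U at s[3]=t[4], H at s[5]=t[6], N at s[8]=t[7], W at s[9]=t[8] gives a common subsequence of length 5. Since dp[9][8] = 5, nothing longer is possible.

5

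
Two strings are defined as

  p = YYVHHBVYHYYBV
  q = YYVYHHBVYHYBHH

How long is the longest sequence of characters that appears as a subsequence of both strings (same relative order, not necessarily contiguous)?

Match Y (p #1, q #1), Y (p #2, q #2), V (p #3, q #3), H (p #4, q #5), H (p #5, q #6), B (p #6, q #7), V (p #7, q #8), Y (p #8, q #9), H (p #9, q #10), Y (p #11, q #11), B (p #12, q #12) — 11 characters in the same relative order in both. dp[13][14] = 11 confirms this is the maximum.

11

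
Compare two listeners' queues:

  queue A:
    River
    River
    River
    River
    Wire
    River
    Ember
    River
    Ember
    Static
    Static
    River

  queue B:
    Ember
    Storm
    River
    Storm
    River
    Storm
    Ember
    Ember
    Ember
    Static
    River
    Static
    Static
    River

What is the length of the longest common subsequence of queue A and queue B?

Pick River (queue A #1, queue B #3); then River (queue A #2, queue B #5); then Ember (queue A #7, queue B #9); then River (queue A #8, queue B #11); then Static (queue A #10, queue B #12); then Static (queue A #11, queue B #13); then River (queue A #12, queue B #14); all 7 songs appear in both, in order. The LCS DP gives dp[12][14] = 7, so this is optimal.

7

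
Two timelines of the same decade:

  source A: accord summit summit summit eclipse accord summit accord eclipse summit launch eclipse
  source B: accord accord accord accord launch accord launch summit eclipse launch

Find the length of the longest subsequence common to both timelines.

One common subsequence of length 5: accord at source A[1]=source B[4] → accord at source A[6]=source B[6] → summit at source A[7]=source B[8] → eclipse at source A[9]=source B[9] → launch at source A[11]=source B[10]. The LCS DP gives dp[12][10] = 5, so this is optimal.

5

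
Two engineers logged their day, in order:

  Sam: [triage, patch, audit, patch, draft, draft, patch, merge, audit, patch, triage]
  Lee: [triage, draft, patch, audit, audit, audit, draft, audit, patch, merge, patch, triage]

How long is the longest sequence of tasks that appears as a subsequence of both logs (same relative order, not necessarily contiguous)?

Match triage (Sam #1, Lee #1) → patch (Sam #2, Lee #3) → audit (Sam #3, Lee #6) → draft (Sam #5, Lee #7) → patch (Sam #7, Lee #9) → merge (Sam #8, Lee #10) → patch (Sam #10, Lee #11) → triage (Sam #11, Lee #12) — 8 tasks in the same relative order in both. The LCS DP gives dp[11][12] = 8, so this is optimal.

8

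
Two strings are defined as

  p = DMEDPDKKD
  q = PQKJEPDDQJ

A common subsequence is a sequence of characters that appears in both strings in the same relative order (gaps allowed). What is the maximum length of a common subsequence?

4

Match E at p[3]=q[5] → P at p[5]=q[6] → D at p[6]=q[7] → D at p[9]=q[8] — 4 characters in the same relative order in both. The LCS DP gives dp[9][10] = 4, so this is optimal.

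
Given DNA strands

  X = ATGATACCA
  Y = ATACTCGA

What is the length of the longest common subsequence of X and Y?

6

Let dp[i][j] be the LCS length of the first i bases of X and the first j bases of Y. dp[i][j] = dp[i-1][j-1]+1 when the i-th and j-th bases match, else max(dp[i-1][j], dp[i][j-1]).
    ·  A  T  A  C  T  C  G  A
 ·  0  0  0  0  0  0  0  0  0
 A  0  1  1  1  1  1  1  1  1
 T  0  1  2  2  2  2  2  2  2
 G  0  1  2  2  2  2  2  3  3
 A  0  1  2  3  3  3  3  3  4
 T  0  1  2  3  3  4  4  4  4
 A  0  1  2  3  3  4  4  4  5
 C  0  1  2  3  4  4  5  5  5
 C  0  1  2  3  4  4  5  5  5
 A  0  1  2  3  4  4  5  5  6
dp[9][8] = 6. One LCS (by backtracking along matches): ATATCA.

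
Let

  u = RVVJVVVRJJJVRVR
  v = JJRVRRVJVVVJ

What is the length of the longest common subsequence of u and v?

One common subsequence of length 8: R at u[1]=v[3], V at u[2]=v[4], V at u[3]=v[7], J at u[4]=v[8], V at u[5]=v[9], V at u[6]=v[10], V at u[7]=v[11], J at u[11]=v[12]. The LCS DP gives dp[15][12] = 8, so this is optimal.

8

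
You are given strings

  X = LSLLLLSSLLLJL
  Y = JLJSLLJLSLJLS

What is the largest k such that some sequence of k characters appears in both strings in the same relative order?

One common subsequence of length 9: L at X[1]=Y[2], S at X[2]=Y[4], L at X[3]=Y[5], L at X[4]=Y[6], L at X[6]=Y[8], S at X[8]=Y[9], L at X[11]=Y[10], J at X[12]=Y[11], L at X[13]=Y[12]. Since dp[13][13] = 9, nothing longer is possible.

9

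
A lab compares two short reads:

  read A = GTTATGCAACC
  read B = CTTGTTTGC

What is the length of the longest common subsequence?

6

Let dp[i][j] be the LCS length of the first i bases of read A and the first j bases of read B. dp[i][j] = dp[i-1][j-1]+1 when the i-th and j-th bases match, else max(dp[i-1][j], dp[i][j-1]).
    ·  C  T  T  G  T  T  T  G  C
 ·  0  0  0  0  0  0  0  0  0  0
 G  0  0  0  0  1  1  1  1  1  1
 T  0  0  1  1  1  2  2  2  2  2
 T  0  0  1  2  2  2  3  3  3  3
 A  0  0  1  2  2  2  3  3  3  3
 T  0  0  1  2  2  3  3  4  4  4
 G  0  0  1  2  3  3  3  4  5  5
 C  0  1  1  2  3  3  3  4  5  6
 A  0  1  1  2  3  3  3  4  5  6
 A  0  1  1  2  3  3  3  4  5  6
 C  0  1  1  2  3  3  3  4  5  6
 C  0  1  1  2  3  3  3  4  5  6
dp[11][9] = 6. One LCS (by backtracking along matches): GTTTGC.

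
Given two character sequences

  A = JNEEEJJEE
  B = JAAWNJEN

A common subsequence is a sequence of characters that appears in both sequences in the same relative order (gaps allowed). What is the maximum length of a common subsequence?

Let dp[i][j] be the LCS length of the first i characters of A and the first j characters of B. dp[i][j] = dp[i-1][j-1]+1 when the i-th and j-th characters match, else max(dp[i-1][j], dp[i][j-1]).
    ·  J  A  A  W  N  J  E  N
 ·  0  0  0  0  0  0  0  0  0
 J  0  1  1  1  1  1  1  1  1
 N  0  1  1  1  1  2  2  2  2
 E  0  1  1  1  1  2  2  3  3
 E  0  1  1  1  1  2  2  3  3
 E  0  1  1  1  1  2  2  3  3
 J  0  1  1  1  1  2  3  3  3
 J  0  1  1  1  1  2  3  3  3
 E  0  1  1  1  1  2  3  4  4
 E  0  1  1  1  1  2  3  4  4
dp[9][8] = 4. One LCS (by backtracking along matches): JNJE.

4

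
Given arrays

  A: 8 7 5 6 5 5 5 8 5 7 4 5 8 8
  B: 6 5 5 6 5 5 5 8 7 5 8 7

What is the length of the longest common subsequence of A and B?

One common subsequence of length 9: 5 [3,3]; then 6 [4,4]; then 5 [5,5]; then 5 [6,6]; then 5 [7,7]; then 8 [8,8]; then 7 [10,9]; then 5 [12,10]; then 8 [13,11]. The LCS DP gives dp[14][12] = 9, so this is optimal.

9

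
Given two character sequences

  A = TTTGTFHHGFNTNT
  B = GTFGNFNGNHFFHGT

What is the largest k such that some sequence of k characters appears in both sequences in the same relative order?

Match G (A #4, B #1) → T (A #5, B #2) → F (A #6, B #3) → G (A #9, B #4) → F (A #10, B #6) → N (A #11, B #7) → N (A #13, B #9) → T (A #14, B #15) — 8 characters in the same relative order in both. The LCS DP gives dp[14][15] = 8, so this is optimal.

8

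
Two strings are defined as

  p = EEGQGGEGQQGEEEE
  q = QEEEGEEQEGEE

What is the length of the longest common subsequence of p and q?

Taking E at p[1]=q[3], E at p[2]=q[4], G at p[3]=q[5], Q at p[4]=q[8], E at p[7]=q[9], G at p[11]=q[10], E at p[14]=q[11], E at p[15]=q[12] gives a common subsequence of length 8. The LCS DP gives dp[15][12] = 8, so this is optimal.

8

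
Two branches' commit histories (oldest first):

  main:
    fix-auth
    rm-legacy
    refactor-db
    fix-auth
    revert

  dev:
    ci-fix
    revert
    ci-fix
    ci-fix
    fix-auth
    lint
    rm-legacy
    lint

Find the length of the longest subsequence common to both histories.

2

Taking fix-auth at main[1]=dev[5]; then rm-legacy at main[2]=dev[7] gives a common subsequence of length 2. Since dp[5][8] = 2, nothing longer is possible.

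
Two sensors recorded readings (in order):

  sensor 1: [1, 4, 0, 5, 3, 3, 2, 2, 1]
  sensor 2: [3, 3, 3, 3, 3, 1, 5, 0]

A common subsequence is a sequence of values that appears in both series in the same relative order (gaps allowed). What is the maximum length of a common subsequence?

3

Pick 3 [5,4] → 3 [6,5] → 1 [9,6]; all 3 values appear in both, in order. The LCS DP gives dp[9][8] = 3, so this is optimal.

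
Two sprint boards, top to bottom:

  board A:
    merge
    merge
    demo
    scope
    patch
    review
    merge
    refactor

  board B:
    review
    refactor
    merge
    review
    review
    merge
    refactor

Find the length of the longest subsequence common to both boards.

4

Taking merge (board A #1, board B #3); then review (board A #6, board B #5); then merge (board A #7, board B #6); then refactor (board A #8, board B #7) gives a common subsequence of length 4. The LCS DP gives dp[8][7] = 4, so this is optimal.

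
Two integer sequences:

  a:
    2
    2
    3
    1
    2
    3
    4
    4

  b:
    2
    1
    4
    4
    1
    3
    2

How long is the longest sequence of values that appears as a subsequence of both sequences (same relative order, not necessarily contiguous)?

4

Match 2 (a #2, b #1) → 1 (a #4, b #2) → 4 (a #7, b #3) → 4 (a #8, b #4) — 4 values in the same relative order in both. The LCS DP gives dp[8][7] = 4, so this is optimal.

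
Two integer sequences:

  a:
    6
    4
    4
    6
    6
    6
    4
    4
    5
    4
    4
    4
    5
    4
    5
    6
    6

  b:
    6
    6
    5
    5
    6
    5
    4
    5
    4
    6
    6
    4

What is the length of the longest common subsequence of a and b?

9

One common subsequence of length 9: 6 (a #1, b #1) → 6 (a #4, b #2) → 6 (a #6, b #5) → 5 (a #9, b #6) → 4 (a #12, b #7) → 5 (a #13, b #8) → 4 (a #14, b #9) → 6 (a #16, b #10) → 6 (a #17, b #11), and the DP table's final entry dp[17][12] is also 9, so no common subsequence is longer.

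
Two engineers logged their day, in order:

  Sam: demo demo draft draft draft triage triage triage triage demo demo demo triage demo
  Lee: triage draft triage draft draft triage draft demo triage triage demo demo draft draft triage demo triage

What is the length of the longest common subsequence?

Taking draft at Sam[3]=Lee[2], then draft at Sam[4]=Lee[4], then draft at Sam[5]=Lee[5], then triage at Sam[6]=Lee[6], then triage at Sam[8]=Lee[9], then triage at Sam[9]=Lee[10], then demo at Sam[10]=Lee[11], then demo at Sam[11]=Lee[12], then demo at Sam[12]=Lee[16], then triage at Sam[13]=Lee[17] gives a common subsequence of length 10, and the DP table's final entry dp[14][17] is also 10, so no common subsequence is longer.

10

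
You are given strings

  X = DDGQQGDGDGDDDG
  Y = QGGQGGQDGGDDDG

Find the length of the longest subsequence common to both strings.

Pick G [3,3], then Q [4,4], then Q [5,7], then D [7,8], then G [8,9], then G [10,10], then D [11,11], then D [12,12], then D [13,13], then G [14,14]; all 10 characters appear in both, in order, and the DP table's final entry dp[14][14] is also 10, so no common subsequence is longer.

10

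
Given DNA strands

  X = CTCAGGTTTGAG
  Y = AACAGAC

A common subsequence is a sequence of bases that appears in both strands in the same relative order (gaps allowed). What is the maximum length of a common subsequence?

4

Let dp[i][j] be the LCS length of the first i bases of X and the first j bases of Y. dp[i][j] = dp[i-1][j-1]+1 when the i-th and j-th bases match, else max(dp[i-1][j], dp[i][j-1]).
    ·  A  A  C  A  G  A  C
 ·  0  0  0  0  0  0  0  0
 C  0  0  0  1  1  1  1  1
 T  0  0  0  1  1  1  1  1
 C  0  0  0  1  1  1  1  2
 A  0  1  1  1  2  2  2  2
 G  0  1  1  1  2  3  3  3
 G  0  1  1  1  2  3  3  3
 T  0  1  1  1  2  3  3  3
 T  0  1  1  1  2  3  3  3
 T  0  1  1  1  2  3  3  3
 G  0  1  1  1  2  3  3  3
 A  0  1  2  2  2  3  4  4
 G  0  1  2  2  2  3  4  4
dp[12][7] = 4. One LCS (by backtracking along matches): CAGA.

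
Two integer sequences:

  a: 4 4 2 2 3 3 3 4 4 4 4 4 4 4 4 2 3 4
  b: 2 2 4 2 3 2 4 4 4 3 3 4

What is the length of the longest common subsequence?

8

Taking 4 (a #2, b #3), 2 (a #3, b #4), 2 (a #4, b #6), 4 (a #8, b #7), 4 (a #9, b #8), 4 (a #10, b #9), 3 (a #17, b #11), 4 (a #18, b #12) gives a common subsequence of length 8. The LCS DP gives dp[18][12] = 8, so this is optimal.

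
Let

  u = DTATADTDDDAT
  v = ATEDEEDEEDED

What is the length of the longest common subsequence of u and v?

6

Let dp[i][j] be the LCS length of the first i characters of u and the first j characters of v. dp[i][j] = dp[i-1][j-1]+1 when the i-th and j-th characters match, else max(dp[i-1][j], dp[i][j-1]).
    ·  A  T  E  D  E  E  D  E  E  D  E  D
 ·  0  0  0  0  0  0  0  0  0  0  0  0  0
 D  0  0  0  0  1  1  1  1  1  1  1  1  1
 T  0  0  1  1  1  1  1  1  1  1  1  1  1
 A  0  1  1  1  1  1  1  1  1  1  1  1  1
 T  0  1  2  2  2  2  2  2  2  2  2  2  2
 A  0  1  2  2  2  2  2  2  2  2  2  2  2
 D  0  1  2  2  3  3  3  3  3  3  3  3  3
 T  0  1  2  2  3  3  3  3  3  3  3  3  3
 D  0  1  2  2  3  3  3  4  4  4  4  4  4
 D  0  1  2  2  3  3  3  4  4  4  5  5  5
 D  0  1  2  2  3  3  3  4  4  4  5  5  6
 A  0  1  2  2  3  3  3  4  4  4  5  5  6
 T  0  1  2  2  3  3  3  4  4  4  5  5  6
dp[12][12] = 6. One LCS (by backtracking along matches): ATDDDD.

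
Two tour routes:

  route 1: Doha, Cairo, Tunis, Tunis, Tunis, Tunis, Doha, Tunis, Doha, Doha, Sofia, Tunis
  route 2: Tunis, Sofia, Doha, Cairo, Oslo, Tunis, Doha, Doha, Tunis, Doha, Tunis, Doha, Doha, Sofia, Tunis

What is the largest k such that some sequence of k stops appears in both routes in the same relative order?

Pick Doha (route 1 #1, route 2 #3), then Cairo (route 1 #2, route 2 #4), then Tunis (route 1 #3, route 2 #6), then Tunis (route 1 #6, route 2 #9), then Doha (route 1 #7, route 2 #10), then Tunis (route 1 #8, route 2 #11), then Doha (route 1 #9, route 2 #12), then Doha (route 1 #10, route 2 #13), then Sofia (route 1 #11, route 2 #14), then Tunis (route 1 #12, route 2 #15); all 10 stops appear in both, in order. The LCS DP gives dp[12][15] = 10, so this is optimal.

10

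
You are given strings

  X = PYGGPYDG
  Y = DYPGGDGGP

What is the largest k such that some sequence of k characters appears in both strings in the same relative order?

5

Let dp[i][j] be the LCS length of the first i characters of X and the first j characters of Y. dp[i][j] = dp[i-1][j-1]+1 when the i-th and j-th characters match, else max(dp[i-1][j], dp[i][j-1]).
    ·  D  Y  P  G  G  D  G  G  P
 ·  0  0  0  0  0  0  0  0  0  0
 P  0  0  0  1  1  1  1  1  1  1
 Y  0  0  1  1  1  1  1  1  1  1
 G  0  0  1  1  2  2  2  2  2  2
 G  0  0  1  1  2  3  3  3  3  3
 P  0  0  1  2  2  3  3  3  3  4
 Y  0  0  1  2  2  3  3  3  3  4
 D  0  1  1  2  2  3  4  4  4  4
 G  0  1  1  2  3  3  4  5  5  5
dp[8][9] = 5. One LCS (by backtracking along matches): PGGDG.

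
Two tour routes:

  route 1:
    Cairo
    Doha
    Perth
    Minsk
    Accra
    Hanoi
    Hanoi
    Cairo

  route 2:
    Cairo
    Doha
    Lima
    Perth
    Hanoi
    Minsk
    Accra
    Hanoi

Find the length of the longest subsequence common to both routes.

6

Taking Cairo (route 1 #1, route 2 #1), Doha (route 1 #2, route 2 #2), Perth (route 1 #3, route 2 #4), Minsk (route 1 #4, route 2 #6), Accra (route 1 #5, route 2 #7), Hanoi (route 1 #7, route 2 #8) gives a common subsequence of length 6. Since dp[8][8] = 6, nothing longer is possible.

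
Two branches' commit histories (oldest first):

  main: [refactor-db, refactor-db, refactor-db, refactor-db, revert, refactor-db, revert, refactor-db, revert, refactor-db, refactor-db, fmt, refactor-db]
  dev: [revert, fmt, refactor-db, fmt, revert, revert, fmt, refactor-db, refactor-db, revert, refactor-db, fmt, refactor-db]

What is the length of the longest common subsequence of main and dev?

8

Pick refactor-db at main[1]=dev[3] → revert at main[5]=dev[6] → refactor-db at main[6]=dev[8] → refactor-db at main[8]=dev[9] → revert at main[9]=dev[10] → refactor-db at main[11]=dev[11] → fmt at main[12]=dev[12] → refactor-db at main[13]=dev[13]; all 8 commits appear in both, in order, and the DP table's final entry dp[13][13] is also 8, so no common subsequence is longer.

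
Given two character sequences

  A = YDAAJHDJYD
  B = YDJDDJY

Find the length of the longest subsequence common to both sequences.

6

One common subsequence of length 6: Y (A #1, B #1), D (A #2, B #2), J (A #5, B #3), D (A #7, B #5), J (A #8, B #6), Y (A #9, B #7), and the DP table's final entry dp[10][7] is also 6, so no common subsequence is longer.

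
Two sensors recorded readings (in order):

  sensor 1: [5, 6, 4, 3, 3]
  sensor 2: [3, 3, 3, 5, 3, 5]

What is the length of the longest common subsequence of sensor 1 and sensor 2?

2

Match 5 (sensor 1 #1, sensor 2 #4) → 3 (sensor 1 #4, sensor 2 #5) — 2 values in the same relative order in both. dp[5][6] = 2 confirms this is the maximum.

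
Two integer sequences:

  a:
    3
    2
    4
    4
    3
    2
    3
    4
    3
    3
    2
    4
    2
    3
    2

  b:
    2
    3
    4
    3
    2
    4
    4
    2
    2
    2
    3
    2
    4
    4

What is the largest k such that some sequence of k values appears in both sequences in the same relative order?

Match 3 (a #1, b #4); then 2 (a #2, b #5); then 4 (a #3, b #6); then 4 (a #4, b #7); then 2 (a #6, b #8); then 2 (a #11, b #9); then 2 (a #13, b #10); then 3 (a #14, b #11); then 2 (a #15, b #12) — 9 values in the same relative order in both. Since dp[15][14] = 9, nothing longer is possible.

9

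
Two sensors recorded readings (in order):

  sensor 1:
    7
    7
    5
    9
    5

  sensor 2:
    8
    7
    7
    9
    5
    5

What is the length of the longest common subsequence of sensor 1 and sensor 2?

4

One common subsequence of length 4: 7 (sensor 1 #1, sensor 2 #2) → 7 (sensor 1 #2, sensor 2 #3) → 5 (sensor 1 #3, sensor 2 #5) → 5 (sensor 1 #5, sensor 2 #6). dp[5][6] = 4 confirms this is the maximum.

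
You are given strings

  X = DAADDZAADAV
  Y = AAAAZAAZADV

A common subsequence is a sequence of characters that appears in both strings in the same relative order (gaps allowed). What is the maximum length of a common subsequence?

Let dp[i][j] be the LCS length of the first i characters of X and the first j characters of Y. dp[i][j] = dp[i-1][j-1]+1 when the i-th and j-th characters match, else max(dp[i-1][j], dp[i][j-1]).
    ·  A  A  A  A  Z  A  A  Z  A  D  V
 ·  0  0  0  0  0  0  0  0  0  0  0  0
 D  0  0  0  0  0  0  0  0  0  0  1  1
 A  0  1  1  1  1  1  1  1  1  1  1  1
 A  0  1  2  2  2  2  2  2  2  2  2  2
 D  0  1  2  2  2  2  2  2  2  2  3  3
 D  0  1  2  2  2  2  2  2  2  2  3  3
 Z  0  1  2  2  2  3  3  3  3  3  3  3
 A  0  1  2  3  3  3  4  4  4  4  4  4
 A  0  1  2  3  4  4  4  5  5  5  5  5
 D  0  1  2  3  4  4  4  5  5  5  6  6
 A  0  1  2  3  4  4  5  5  5  6  6  6
 V  0  1  2  3  4  4  5  5  5  6  6  7
dp[11][11] = 7. One LCS (by backtracking along matches): AAZAADV.

7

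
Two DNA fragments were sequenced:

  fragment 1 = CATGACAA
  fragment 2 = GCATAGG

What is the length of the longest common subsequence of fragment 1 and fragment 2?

Let dp[i][j] be the LCS length of the first i bases of fragment 1 and the first j bases of fragment 2. dp[i][j] = dp[i-1][j-1]+1 when the i-th and j-th bases match, else max(dp[i-1][j], dp[i][j-1]).
    ·  G  C  A  T  A  G  G
 ·  0  0  0  0  0  0  0  0
 C  0  0  1  1  1  1  1  1
 A  0  0  1  2  2  2  2  2
 T  0  0  1  2  3  3  3  3
 G  0  1  1  2  3  3  4  4
 A  0  1  1  2  3  4  4  4
 C  0  1  2  2  3  4  4  4
 A  0  1  2  3  3  4  4  4
 A  0  1  2  3  3  4  4  4
dp[8][7] = 4. One LCS (by backtracking along matches): CATG.

4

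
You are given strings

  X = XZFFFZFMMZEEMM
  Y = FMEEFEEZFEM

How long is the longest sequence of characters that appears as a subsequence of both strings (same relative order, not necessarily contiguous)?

Taking F at X[3]=Y[1]; then F at X[4]=Y[5]; then Z at X[6]=Y[8]; then F at X[7]=Y[9]; then E at X[12]=Y[10]; then M at X[14]=Y[11] gives a common subsequence of length 6. The LCS DP gives dp[14][11] = 6, so this is optimal.

6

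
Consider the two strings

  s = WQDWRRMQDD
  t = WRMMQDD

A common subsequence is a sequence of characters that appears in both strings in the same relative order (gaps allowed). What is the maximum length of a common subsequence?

Pick W [4,1], R [5,2], M [7,4], Q [8,5], D [9,6], D [10,7]; all 6 characters appear in both, in order. The LCS DP gives dp[10][7] = 6, so this is optimal.

6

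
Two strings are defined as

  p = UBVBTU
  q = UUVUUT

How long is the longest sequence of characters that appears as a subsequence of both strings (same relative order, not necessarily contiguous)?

3

Let dp[i][j] be the LCS length of the first i characters of p and the first j characters of q. dp[i][j] = dp[i-1][j-1]+1 when the i-th and j-th characters match, else max(dp[i-1][j], dp[i][j-1]).
    ·  U  U  V  U  U  T
 ·  0  0  0  0  0  0  0
 U  0  1  1  1  1  1  1
 B  0  1  1  1  1  1  1
 V  0  1  1  2  2  2  2
 B  0  1  1  2  2  2  2
 T  0  1  1  2  2  2  3
 U  0  1  2  2  3  3  3
dp[6][6] = 3. One LCS (by backtracking along matches): UVT.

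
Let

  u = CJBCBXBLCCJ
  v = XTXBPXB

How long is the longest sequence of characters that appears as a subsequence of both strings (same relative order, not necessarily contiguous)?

3

Let dp[i][j] be the LCS length of the first i characters of u and the first j characters of v. dp[i][j] = dp[i-1][j-1]+1 when the i-th and j-th characters match, else max(dp[i-1][j], dp[i][j-1]).
    ·  X  T  X  B  P  X  B
 ·  0  0  0  0  0  0  0  0
 C  0  0  0  0  0  0  0  0
 J  0  0  0  0  0  0  0  0
 B  0  0  0  0  1  1  1  1
 C  0  0  0  0  1  1  1  1
 B  0  0  0  0  1  1  1  2
 X  0  1  1  1  1  1  2  2
 B  0  1  1  1  2  2  2  3
 L  0  1  1  1  2  2  2  3
 C  0  1  1  1  2  2  2  3
 C  0  1  1  1  2  2  2  3
 J  0  1  1  1  2  2  2  3
dp[11][7] = 3. One LCS (by backtracking along matches): BXB.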